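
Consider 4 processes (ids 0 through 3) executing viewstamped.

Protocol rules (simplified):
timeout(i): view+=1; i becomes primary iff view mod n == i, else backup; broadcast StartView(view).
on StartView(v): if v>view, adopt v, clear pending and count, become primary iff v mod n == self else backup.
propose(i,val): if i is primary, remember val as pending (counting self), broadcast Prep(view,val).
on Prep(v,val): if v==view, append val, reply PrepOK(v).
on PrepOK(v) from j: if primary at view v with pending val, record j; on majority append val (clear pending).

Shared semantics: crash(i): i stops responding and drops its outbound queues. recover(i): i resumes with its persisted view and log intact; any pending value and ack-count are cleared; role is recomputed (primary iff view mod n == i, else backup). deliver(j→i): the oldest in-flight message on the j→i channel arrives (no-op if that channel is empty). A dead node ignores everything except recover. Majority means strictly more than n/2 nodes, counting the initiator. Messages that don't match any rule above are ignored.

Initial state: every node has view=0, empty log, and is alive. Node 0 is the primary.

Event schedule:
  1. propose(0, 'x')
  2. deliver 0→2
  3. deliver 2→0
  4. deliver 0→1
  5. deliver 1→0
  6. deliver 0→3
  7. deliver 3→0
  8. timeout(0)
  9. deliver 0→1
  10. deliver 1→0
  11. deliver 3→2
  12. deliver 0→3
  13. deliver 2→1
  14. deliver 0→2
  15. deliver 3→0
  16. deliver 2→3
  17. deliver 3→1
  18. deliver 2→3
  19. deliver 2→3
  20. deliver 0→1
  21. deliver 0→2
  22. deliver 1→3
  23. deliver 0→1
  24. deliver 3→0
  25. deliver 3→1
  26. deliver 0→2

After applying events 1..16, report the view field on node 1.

1

[1] propose(0,'x') → ∅
[2] deliver 0→2 → N2(back v0 [x])
[3] deliver 2→0 → ∅
[4] deliver 0→1 → N1(back v0 [x])
[5] deliver 1→0 → N0(prim v0 [x])
[6] deliver 0→3 → N3(back v0 [x])
[7] deliver 3→0 → ∅
[8] timeout(0) → N0(back v1 [x])
[9] deliver 0→1 → N1(prim v1 [x])
[10] deliver 1→0 → ∅
[11] deliver 3→2 → ∅
[12] deliver 0→3 → N3(back v1 [x])
[13] deliver 2→1 → ∅
[14] deliver 0→2 → N2(back v1 [x])
[15] deliver 3→0 → ∅
[16] deliver 2→3 → ∅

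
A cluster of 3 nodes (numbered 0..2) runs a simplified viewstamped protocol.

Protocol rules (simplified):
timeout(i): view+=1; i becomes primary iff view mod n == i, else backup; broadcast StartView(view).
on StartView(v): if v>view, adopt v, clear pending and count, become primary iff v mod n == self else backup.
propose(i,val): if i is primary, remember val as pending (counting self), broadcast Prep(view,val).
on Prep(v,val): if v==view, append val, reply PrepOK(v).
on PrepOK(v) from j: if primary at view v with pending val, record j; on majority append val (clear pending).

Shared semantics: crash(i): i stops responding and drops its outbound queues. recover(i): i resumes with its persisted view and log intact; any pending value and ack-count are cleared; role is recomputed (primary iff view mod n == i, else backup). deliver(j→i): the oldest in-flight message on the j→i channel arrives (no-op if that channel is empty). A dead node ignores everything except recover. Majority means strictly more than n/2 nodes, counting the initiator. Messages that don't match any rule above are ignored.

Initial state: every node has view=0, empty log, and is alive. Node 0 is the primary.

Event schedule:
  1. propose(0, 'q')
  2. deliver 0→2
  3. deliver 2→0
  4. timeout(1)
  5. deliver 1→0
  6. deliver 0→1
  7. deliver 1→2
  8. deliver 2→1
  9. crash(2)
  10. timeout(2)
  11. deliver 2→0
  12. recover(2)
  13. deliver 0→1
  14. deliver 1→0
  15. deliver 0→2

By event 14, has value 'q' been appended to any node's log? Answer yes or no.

yes

1. propose(0,'q'):  nop
2. deliver 0→2:  <2:back v0 q>
3. deliver 2→0:  <0:prim v0 q>
4. timeout(1):  <1:prim v1 ->
5. deliver 1→0:  <0:back v1 q>
6. deliver 0→1:  nop
7. deliver 1→2:  <2:back v1 q>
8. deliver 2→1:  nop
9. crash(2):  <2:✗back v1 q>
10. timeout(2):  nop
11. deliver 2→0:  nop
12. recover(2):  <2:back v1 q>
13. deliver 0→1:  nop
14. deliver 1→0:  nop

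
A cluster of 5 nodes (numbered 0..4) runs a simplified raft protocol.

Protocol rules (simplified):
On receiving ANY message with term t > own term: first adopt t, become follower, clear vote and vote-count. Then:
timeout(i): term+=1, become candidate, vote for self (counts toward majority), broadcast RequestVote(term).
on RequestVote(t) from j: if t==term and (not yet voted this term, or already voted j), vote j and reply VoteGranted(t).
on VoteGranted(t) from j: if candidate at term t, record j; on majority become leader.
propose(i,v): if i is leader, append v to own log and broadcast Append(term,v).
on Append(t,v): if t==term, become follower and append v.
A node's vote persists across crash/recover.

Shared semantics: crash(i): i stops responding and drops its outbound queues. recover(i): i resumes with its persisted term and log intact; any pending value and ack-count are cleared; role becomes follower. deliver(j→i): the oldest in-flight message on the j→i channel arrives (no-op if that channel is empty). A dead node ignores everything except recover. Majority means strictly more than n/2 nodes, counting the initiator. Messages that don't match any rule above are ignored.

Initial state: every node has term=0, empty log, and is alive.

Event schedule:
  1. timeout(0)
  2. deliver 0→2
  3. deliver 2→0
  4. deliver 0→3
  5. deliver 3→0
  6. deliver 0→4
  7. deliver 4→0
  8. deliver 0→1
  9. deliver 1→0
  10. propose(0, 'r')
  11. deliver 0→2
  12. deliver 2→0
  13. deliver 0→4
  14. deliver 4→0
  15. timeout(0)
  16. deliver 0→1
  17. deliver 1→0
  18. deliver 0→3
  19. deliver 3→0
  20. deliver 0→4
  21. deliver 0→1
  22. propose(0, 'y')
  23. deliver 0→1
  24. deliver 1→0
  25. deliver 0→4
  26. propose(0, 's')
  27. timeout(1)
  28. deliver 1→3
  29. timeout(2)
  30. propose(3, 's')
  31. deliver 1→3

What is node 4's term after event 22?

2

[1] timeout(0) → N0(cand t1 [-])
[2] deliver 0→2 → N2(foll t1 [-])
[3] deliver 2→0 → ∅
[4] deliver 0→3 → N3(foll t1 [-])
[5] deliver 3→0 → N0(lead t1 [-])
[6] deliver 0→4 → N4(foll t1 [-])
[7] deliver 4→0 → ∅
[8] deliver 0→1 → N1(foll t1 [-])
[9] deliver 1→0 → ∅
[10] propose(0,'r') → N0(lead t1 [r])
[11] deliver 0→2 → N2(foll t1 [r])
[12] deliver 2→0 → ∅
[13] deliver 0→4 → N4(foll t1 [r])
[14] deliver 4→0 → ∅
[15] timeout(0) → N0(cand t2 [r])
[16] deliver 0→1 → N1(foll t1 [r])
[17] deliver 1→0 → ∅
[18] deliver 0→3 → N3(foll t1 [r])
[19] deliver 3→0 → ∅
[20] deliver 0→4 → N4(foll t2 [r])
[21] deliver 0→1 → N1(foll t2 [r])
[22] propose(0,'y') → ∅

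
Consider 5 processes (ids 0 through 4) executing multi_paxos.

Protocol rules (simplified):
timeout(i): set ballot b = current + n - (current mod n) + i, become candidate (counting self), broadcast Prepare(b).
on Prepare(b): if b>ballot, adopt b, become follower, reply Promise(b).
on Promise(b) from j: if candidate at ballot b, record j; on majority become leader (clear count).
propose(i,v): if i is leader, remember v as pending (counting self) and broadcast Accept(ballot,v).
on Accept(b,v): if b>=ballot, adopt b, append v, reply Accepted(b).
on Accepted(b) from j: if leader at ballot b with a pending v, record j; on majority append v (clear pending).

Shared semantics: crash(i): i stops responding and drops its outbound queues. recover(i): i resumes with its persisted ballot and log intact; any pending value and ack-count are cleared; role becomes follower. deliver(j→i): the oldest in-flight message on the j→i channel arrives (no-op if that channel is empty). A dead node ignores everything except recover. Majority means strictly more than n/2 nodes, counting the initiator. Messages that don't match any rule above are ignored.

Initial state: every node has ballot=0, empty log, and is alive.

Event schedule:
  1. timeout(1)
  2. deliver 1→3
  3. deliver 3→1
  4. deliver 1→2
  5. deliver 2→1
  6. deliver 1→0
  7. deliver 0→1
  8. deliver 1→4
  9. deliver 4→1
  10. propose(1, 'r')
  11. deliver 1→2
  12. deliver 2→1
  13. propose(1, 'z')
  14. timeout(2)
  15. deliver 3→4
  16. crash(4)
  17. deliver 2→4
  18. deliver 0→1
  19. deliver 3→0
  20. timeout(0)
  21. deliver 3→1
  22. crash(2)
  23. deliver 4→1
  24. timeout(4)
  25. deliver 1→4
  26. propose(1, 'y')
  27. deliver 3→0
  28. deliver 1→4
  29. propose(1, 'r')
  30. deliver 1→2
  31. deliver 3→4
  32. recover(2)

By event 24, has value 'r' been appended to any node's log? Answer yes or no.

yes

[1] timeout(1) → N1(cand b6 [-])
[2] deliver 1→3 → N3(foll b6 [-])
[3] deliver 3→1 → ∅
[4] deliver 1→2 → N2(foll b6 [-])
[5] deliver 2→1 → N1(lead b6 [-])
[6] deliver 1→0 → N0(foll b6 [-])
[7] deliver 0→1 → ∅
[8] deliver 1→4 → N4(foll b6 [-])
[9] deliver 4→1 → ∅
[10] propose(1,'r') → ∅
[11] deliver 1→2 → N2(foll b6 [r])
[12] deliver 2→1 → ∅
[13] propose(1,'z') → ∅
[14] timeout(2) → N2(cand b12 [r])
[15] deliver 3→4 → ∅
[16] crash(4) → N4(✗foll b6 [-])
[17] deliver 2→4 → ∅
[18] deliver 0→1 → ∅
[19] deliver 3→0 → ∅
[20] timeout(0) → N0(cand b10 [-])
[21] deliver 3→1 → ∅
[22] crash(2) → N2(✗cand b12 [r])
[23] deliver 4→1 → ∅
[24] timeout(4) → ∅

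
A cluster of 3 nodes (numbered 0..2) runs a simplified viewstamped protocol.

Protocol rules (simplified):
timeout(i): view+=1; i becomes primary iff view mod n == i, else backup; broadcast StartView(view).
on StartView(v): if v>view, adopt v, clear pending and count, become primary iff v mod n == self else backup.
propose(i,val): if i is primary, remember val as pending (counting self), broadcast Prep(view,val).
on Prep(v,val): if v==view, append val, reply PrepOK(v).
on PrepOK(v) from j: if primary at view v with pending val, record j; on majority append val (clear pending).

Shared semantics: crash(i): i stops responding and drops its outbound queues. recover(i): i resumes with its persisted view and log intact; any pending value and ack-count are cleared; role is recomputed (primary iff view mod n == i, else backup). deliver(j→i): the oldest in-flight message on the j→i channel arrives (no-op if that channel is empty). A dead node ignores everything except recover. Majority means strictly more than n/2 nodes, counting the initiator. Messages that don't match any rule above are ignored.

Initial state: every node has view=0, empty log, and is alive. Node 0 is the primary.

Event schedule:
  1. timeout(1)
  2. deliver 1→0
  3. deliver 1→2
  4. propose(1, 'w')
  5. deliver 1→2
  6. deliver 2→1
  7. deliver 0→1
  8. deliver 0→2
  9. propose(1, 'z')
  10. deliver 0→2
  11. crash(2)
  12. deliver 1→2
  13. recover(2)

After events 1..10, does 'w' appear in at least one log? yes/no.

[1] timeout(1) → N1(prim v1 [-])
[2] deliver 1→0 → N0(back v1 [-])
[3] deliver 1→2 → N2(back v1 [-])
[4] propose(1,'w') → ∅
[5] deliver 1→2 → N2(back v1 [w])
[6] deliver 2→1 → N1(prim v1 [w])
[7] deliver 0→1 → ∅
[8] deliver 0→2 → ∅
[9] propose(1,'z') → ∅
[10] deliver 0→2 → ∅

yes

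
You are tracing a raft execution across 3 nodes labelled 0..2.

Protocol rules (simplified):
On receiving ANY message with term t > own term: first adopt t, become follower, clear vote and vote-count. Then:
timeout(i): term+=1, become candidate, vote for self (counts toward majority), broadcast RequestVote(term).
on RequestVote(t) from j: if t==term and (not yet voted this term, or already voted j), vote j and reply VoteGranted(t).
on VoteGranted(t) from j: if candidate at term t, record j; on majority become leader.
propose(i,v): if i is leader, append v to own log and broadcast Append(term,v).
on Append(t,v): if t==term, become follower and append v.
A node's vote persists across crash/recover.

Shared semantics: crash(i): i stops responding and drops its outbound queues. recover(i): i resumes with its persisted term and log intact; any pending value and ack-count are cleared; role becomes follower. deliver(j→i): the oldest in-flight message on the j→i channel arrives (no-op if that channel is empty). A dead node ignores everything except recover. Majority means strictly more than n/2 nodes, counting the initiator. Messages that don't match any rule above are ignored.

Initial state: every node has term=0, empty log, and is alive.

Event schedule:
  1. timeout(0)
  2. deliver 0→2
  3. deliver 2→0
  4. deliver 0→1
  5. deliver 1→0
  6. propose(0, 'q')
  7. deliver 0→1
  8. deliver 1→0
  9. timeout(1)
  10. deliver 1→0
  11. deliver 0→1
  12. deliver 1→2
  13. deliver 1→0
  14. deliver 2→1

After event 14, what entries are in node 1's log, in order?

step 1 timeout(0): 0={cand,t=1,log=-}
step 2 deliver 0→2: 2={foll,t=1,log=-}
step 3 deliver 2→0: 0={lead,t=1,log=-}
step 4 deliver 0→1: 1={foll,t=1,log=-}
step 5 deliver 1→0: —
step 6 propose(0,'q'): 0={lead,t=1,log=q}
step 7 deliver 0→1: 1={foll,t=1,log=q}
step 8 deliver 1→0: —
step 9 timeout(1): 1={cand,t=2,log=q}
step 10 deliver 1→0: 0={foll,t=2,log=q}
step 11 deliver 0→1: 1={lead,t=2,log=q}
step 12 deliver 1→2: 2={foll,t=2,log=-}
step 13 deliver 1→0: —
step 14 deliver 2→1: —

q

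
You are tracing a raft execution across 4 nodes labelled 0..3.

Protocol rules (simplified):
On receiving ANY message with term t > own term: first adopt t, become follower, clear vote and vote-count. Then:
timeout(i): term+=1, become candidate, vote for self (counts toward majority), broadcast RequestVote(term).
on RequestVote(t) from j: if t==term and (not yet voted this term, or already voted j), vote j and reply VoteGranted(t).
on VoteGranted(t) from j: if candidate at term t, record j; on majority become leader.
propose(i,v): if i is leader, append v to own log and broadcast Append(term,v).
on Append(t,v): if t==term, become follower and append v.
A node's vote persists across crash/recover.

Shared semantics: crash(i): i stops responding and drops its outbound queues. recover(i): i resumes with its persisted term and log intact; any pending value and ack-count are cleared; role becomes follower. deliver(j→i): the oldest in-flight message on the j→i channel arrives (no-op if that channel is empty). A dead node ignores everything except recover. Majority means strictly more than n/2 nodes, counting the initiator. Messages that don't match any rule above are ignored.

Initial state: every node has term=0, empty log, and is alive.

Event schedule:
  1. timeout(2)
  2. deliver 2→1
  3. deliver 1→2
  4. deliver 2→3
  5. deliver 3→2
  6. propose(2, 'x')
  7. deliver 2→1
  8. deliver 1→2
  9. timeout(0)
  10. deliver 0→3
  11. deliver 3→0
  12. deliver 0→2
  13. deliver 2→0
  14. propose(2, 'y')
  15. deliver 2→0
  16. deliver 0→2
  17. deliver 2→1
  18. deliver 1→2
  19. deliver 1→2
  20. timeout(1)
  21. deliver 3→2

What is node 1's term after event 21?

2

1. timeout(2):  <2:cand t1 ->
2. deliver 2→1:  <1:foll t1 ->
3. deliver 1→2:  nop
4. deliver 2→3:  <3:foll t1 ->
5. deliver 3→2:  <2:lead t1 ->
6. propose(2,'x'):  <2:lead t1 x>
7. deliver 2→1:  <1:foll t1 x>
8. deliver 1→2:  nop
9. timeout(0):  <0:cand t1 ->
10. deliver 0→3:  nop
11. deliver 3→0:  nop
12. deliver 0→2:  nop
13. deliver 2→0:  nop
14. propose(2,'y'):  <2:lead t1 x,y>
15. deliver 2→0:  <0:foll t1 x>
16. deliver 0→2:  nop
17. deliver 2→1:  <1:foll t1 x,y>
18. deliver 1→2:  nop
19. deliver 1→2:  nop
20. timeout(1):  <1:cand t2 x,y>
21. deliver 3→2:  nop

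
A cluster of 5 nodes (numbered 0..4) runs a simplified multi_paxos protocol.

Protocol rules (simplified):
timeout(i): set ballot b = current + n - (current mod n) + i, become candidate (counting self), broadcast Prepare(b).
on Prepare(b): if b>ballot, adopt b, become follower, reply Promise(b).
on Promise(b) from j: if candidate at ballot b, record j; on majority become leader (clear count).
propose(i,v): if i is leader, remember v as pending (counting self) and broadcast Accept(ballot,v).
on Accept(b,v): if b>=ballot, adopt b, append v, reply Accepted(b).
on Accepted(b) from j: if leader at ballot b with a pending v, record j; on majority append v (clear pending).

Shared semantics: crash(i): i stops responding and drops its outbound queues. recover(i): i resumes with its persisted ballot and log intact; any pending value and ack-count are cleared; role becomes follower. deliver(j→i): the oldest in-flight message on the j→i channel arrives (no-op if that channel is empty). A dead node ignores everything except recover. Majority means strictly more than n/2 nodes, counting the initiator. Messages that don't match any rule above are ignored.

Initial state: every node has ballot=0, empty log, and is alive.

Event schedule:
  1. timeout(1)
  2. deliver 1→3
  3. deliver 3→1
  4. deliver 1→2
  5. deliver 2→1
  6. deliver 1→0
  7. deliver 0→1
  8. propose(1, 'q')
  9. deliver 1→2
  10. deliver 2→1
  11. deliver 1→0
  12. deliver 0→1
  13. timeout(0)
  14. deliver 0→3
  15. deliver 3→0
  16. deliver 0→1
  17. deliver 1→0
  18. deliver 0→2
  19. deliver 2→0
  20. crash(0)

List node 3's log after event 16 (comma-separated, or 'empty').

empty

[1] timeout(1) → N1(cand b6 [-])
[2] deliver 1→3 → N3(foll b6 [-])
[3] deliver 3→1 → ∅
[4] deliver 1→2 → N2(foll b6 [-])
[5] deliver 2→1 → N1(lead b6 [-])
[6] deliver 1→0 → N0(foll b6 [-])
[7] deliver 0→1 → ∅
[8] propose(1,'q') → ∅
[9] deliver 1→2 → N2(foll b6 [q])
[10] deliver 2→1 → ∅
[11] deliver 1→0 → N0(foll b6 [q])
[12] deliver 0→1 → N1(lead b6 [q])
[13] timeout(0) → N0(cand b10 [q])
[14] deliver 0→3 → N3(foll b10 [-])
[15] deliver 3→0 → ∅
[16] deliver 0→1 → N1(foll b10 [q])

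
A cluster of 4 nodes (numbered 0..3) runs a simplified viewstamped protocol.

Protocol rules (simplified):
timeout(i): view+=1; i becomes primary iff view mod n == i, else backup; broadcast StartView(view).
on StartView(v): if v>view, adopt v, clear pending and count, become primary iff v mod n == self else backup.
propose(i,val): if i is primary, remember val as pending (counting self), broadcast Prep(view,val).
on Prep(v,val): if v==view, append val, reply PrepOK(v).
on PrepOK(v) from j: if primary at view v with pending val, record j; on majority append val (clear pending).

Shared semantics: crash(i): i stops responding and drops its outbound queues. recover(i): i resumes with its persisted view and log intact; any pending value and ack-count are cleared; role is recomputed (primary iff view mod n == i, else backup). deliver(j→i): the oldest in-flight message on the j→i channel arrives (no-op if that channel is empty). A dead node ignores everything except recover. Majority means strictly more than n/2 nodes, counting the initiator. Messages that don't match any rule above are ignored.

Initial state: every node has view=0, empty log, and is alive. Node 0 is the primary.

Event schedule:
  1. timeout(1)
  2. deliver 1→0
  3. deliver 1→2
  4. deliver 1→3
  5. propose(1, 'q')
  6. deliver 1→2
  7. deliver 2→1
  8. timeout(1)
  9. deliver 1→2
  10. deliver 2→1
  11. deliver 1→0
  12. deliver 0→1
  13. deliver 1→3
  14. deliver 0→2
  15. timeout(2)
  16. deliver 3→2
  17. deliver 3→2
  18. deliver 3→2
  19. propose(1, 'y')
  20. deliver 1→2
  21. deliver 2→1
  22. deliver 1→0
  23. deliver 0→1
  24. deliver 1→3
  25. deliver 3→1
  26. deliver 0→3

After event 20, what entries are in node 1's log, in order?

empty

after 1 — timeout(1): n1:prim/v1/[-]
after 2 — deliver 1→0: n0:back/v1/[-]
after 3 — deliver 1→2: n2:back/v1/[-]
after 4 — deliver 1→3: n3:back/v1/[-]
after 5 — propose(1,'q'): ·
after 6 — deliver 1→2: n2:back/v1/[q]
after 7 — deliver 2→1: ·
after 8 — timeout(1): n1:back/v2/[-]
after 9 — deliver 1→2: n2:prim/v2/[q]
after 10 — deliver 2→1: ·
after 11 — deliver 1→0: n0:back/v1/[q]
after 12 — deliver 0→1: ·
after 13 — deliver 1→3: n3:back/v1/[q]
after 14 — deliver 0→2: ·
after 15 — timeout(2): n2:back/v3/[q]
after 16 — deliver 3→2: ·
after 17 — deliver 3→2: ·
after 18 — deliver 3→2: ·
after 19 — propose(1,'y'): ·
after 20 — deliver 1→2: ·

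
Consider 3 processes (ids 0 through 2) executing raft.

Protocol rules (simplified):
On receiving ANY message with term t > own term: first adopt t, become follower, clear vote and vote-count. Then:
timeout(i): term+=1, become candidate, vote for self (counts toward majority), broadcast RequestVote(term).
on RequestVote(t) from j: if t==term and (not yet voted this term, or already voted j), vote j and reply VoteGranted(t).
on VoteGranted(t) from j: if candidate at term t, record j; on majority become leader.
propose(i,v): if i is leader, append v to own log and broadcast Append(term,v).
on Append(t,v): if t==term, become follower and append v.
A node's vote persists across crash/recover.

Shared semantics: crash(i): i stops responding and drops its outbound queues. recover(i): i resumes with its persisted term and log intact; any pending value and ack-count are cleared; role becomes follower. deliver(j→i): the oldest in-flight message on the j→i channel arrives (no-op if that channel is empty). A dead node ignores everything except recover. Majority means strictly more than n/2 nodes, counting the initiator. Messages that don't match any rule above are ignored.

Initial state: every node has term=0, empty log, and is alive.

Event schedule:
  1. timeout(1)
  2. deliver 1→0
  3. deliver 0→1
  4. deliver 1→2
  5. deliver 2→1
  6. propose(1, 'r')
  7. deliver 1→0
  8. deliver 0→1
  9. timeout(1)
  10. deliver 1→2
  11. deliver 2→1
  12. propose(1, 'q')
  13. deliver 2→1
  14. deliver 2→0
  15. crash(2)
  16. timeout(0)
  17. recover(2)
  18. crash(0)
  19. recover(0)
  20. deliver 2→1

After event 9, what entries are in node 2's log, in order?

empty

e1 timeout(1): 1[cand,t=1,-]
e2 deliver 1→0: 0[foll,t=1,-]
e3 deliver 0→1: 1[lead,t=1,-]
e4 deliver 1→2: 2[foll,t=1,-]
e5 deliver 2→1: ·
e6 propose(1,'r'): 1[lead,t=1,r]
e7 deliver 1→0: 0[foll,t=1,r]
e8 deliver 0→1: ·
e9 timeout(1): 1[cand,t=2,r]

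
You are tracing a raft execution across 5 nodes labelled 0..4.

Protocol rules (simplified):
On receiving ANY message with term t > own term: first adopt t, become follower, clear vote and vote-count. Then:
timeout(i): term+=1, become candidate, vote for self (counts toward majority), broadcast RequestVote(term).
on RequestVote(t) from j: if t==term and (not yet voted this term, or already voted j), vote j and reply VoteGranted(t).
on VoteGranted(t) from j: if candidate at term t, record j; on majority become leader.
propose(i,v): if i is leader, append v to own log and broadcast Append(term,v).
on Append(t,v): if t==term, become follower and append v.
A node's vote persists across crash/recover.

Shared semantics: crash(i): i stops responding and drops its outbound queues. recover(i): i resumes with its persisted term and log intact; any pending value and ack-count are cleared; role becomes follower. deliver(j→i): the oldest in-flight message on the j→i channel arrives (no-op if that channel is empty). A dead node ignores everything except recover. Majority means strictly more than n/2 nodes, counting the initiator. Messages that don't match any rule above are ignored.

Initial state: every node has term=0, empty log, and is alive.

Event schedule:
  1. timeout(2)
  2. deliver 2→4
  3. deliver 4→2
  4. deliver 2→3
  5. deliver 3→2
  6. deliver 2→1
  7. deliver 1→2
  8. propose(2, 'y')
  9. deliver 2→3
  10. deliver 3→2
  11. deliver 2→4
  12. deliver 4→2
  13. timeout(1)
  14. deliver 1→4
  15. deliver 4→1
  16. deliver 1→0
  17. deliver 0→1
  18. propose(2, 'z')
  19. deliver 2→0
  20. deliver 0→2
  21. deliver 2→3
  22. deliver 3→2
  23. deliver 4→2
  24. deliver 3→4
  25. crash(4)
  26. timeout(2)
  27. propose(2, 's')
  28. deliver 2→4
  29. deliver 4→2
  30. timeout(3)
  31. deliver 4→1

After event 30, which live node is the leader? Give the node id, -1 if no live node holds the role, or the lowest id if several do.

1

1. timeout(2):  <2:cand t1 ->
2. deliver 2→4:  <4:foll t1 ->
3. deliver 4→2:  nop
4. deliver 2→3:  <3:foll t1 ->
5. deliver 3→2:  <2:lead t1 ->
6. deliver 2→1:  <1:foll t1 ->
7. deliver 1→2:  nop
8. propose(2,'y'):  <2:lead t1 y>
9. deliver 2→3:  <3:foll t1 y>
10. deliver 3→2:  nop
11. deliver 2→4:  <4:foll t1 y>
12. deliver 4→2:  nop
13. timeout(1):  <1:cand t2 ->
14. deliver 1→4:  <4:foll t2 y>
15. deliver 4→1:  nop
16. deliver 1→0:  <0:foll t2 ->
17. deliver 0→1:  <1:lead t2 ->
18. propose(2,'z'):  <2:lead t1 y,z>
19. deliver 2→0:  nop
20. deliver 0→2:  nop
21. deliver 2→3:  <3:foll t1 y,z>
22. deliver 3→2:  nop
23. deliver 4→2:  nop
24. deliver 3→4:  nop
25. crash(4):  <4:✗foll t2 y>
26. timeout(2):  <2:cand t2 y,z>
27. propose(2,'s'):  nop
28. deliver 2→4:  nop
29. deliver 4→2:  nop
30. timeout(3):  <3:cand t2 y,z>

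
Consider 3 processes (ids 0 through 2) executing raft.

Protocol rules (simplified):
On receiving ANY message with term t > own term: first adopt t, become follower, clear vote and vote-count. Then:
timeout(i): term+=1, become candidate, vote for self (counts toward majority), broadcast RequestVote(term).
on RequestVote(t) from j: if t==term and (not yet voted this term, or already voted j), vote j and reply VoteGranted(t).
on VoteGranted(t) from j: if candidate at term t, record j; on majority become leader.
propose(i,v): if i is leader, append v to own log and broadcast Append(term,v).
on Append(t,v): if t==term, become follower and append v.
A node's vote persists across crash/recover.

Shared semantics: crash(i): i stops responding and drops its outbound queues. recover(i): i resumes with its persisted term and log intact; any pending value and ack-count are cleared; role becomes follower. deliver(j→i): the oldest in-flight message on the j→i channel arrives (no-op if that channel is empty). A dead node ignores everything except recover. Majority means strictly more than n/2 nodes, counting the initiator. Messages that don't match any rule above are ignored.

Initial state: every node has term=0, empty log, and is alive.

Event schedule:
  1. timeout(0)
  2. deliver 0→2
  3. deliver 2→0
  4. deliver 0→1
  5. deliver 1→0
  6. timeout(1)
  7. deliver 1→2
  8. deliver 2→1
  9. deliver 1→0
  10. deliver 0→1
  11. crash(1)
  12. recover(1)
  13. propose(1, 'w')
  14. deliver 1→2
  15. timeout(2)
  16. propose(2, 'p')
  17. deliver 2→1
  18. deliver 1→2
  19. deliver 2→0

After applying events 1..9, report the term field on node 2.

2

after 1 — timeout(0): n0:cand/t1/[-]
after 2 — deliver 0→2: n2:foll/t1/[-]
after 3 — deliver 2→0: n0:lead/t1/[-]
after 4 — deliver 0→1: n1:foll/t1/[-]
after 5 — deliver 1→0: ·
after 6 — timeout(1): n1:cand/t2/[-]
after 7 — deliver 1→2: n2:foll/t2/[-]
after 8 — deliver 2→1: n1:lead/t2/[-]
after 9 — deliver 1→0: n0:foll/t2/[-]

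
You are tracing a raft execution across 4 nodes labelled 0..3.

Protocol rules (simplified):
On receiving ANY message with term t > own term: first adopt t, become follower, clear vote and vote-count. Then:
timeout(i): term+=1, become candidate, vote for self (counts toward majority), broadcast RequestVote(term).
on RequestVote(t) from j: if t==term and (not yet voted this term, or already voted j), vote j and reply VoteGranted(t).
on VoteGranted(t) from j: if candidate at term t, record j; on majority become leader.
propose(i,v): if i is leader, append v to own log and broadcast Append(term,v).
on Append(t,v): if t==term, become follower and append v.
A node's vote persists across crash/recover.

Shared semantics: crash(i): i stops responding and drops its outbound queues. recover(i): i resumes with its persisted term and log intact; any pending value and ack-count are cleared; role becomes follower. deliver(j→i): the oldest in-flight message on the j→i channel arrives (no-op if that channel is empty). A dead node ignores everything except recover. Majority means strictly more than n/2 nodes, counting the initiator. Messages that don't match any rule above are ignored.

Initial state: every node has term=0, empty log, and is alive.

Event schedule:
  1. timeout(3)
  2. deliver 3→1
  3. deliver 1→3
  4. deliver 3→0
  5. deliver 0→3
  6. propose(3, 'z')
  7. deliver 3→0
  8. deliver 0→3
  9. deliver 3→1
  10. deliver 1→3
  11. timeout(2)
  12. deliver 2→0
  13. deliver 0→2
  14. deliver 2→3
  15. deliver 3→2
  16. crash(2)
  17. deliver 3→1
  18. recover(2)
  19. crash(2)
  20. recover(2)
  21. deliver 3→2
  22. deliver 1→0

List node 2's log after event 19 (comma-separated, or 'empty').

1. timeout(3):  <3:cand t1 ->
2. deliver 3→1:  <1:foll t1 ->
3. deliver 1→3:  nop
4. deliver 3→0:  <0:foll t1 ->
5. deliver 0→3:  <3:lead t1 ->
6. propose(3,'z'):  <3:lead t1 z>
7. deliver 3→0:  <0:foll t1 z>
8. deliver 0→3:  nop
9. deliver 3→1:  <1:foll t1 z>
10. deliver 1→3:  nop
11. timeout(2):  <2:cand t1 ->
12. deliver 2→0:  nop
13. deliver 0→2:  nop
14. deliver 2→3:  nop
15. deliver 3→2:  nop
16. crash(2):  <2:✗cand t1 ->
17. deliver 3→1:  nop
18. recover(2):  <2:foll t1 ->
19. crash(2):  <2:✗foll t1 ->

empty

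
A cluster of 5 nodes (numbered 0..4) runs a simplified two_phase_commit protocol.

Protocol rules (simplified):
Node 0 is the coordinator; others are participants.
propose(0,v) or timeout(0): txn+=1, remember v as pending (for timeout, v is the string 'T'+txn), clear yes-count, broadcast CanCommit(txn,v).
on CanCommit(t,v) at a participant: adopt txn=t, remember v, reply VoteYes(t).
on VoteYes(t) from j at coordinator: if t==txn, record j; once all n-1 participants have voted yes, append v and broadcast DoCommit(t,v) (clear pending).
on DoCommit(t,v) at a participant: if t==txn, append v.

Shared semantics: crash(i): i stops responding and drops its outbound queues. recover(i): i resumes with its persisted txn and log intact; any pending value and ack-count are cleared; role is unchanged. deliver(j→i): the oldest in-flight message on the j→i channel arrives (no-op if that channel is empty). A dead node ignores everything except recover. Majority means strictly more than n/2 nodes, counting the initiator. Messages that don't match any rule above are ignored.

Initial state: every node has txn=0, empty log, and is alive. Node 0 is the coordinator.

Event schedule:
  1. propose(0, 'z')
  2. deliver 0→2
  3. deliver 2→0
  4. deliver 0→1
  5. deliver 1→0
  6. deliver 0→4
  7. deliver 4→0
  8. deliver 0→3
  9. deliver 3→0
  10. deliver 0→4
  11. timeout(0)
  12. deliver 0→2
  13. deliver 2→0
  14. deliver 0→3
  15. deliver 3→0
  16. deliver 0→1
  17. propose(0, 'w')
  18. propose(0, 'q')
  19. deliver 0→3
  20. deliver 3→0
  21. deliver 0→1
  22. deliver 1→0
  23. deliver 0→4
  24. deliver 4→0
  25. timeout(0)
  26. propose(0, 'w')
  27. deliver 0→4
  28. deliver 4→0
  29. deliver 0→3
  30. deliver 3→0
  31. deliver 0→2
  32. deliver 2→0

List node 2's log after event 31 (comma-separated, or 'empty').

z

e1 propose(0,'z'): 0[coor,t=1,-]
e2 deliver 0→2: 2[part,t=1,-]
e3 deliver 2→0: ·
e4 deliver 0→1: 1[part,t=1,-]
e5 deliver 1→0: ·
e6 deliver 0→4: 4[part,t=1,-]
e7 deliver 4→0: ·
e8 deliver 0→3: 3[part,t=1,-]
e9 deliver 3→0: 0[coor,t=1,z]
e10 deliver 0→4: 4[part,t=1,z]
e11 timeout(0): 0[coor,t=2,z]
e12 deliver 0→2: 2[part,t=1,z]
e13 deliver 2→0: ·
e14 deliver 0→3: 3[part,t=1,z]
e15 deliver 3→0: ·
e16 deliver 0→1: 1[part,t=1,z]
e17 propose(0,'w'): 0[coor,t=3,z]
e18 propose(0,'q'): 0[coor,t=4,z]
e19 deliver 0→3: 3[part,t=2,z]
e20 deliver 3→0: ·
e21 deliver 0→1: 1[part,t=2,z]
e22 deliver 1→0: ·
e23 deliver 0→4: 4[part,t=2,z]
e24 deliver 4→0: ·
e25 timeout(0): 0[coor,t=5,z]
e26 propose(0,'w'): 0[coor,t=6,z]
e27 deliver 0→4: 4[part,t=3,z]
e28 deliver 4→0: ·
e29 deliver 0→3: 3[part,t=3,z]
e30 deliver 3→0: ·
e31 deliver 0→2: 2[part,t=2,z]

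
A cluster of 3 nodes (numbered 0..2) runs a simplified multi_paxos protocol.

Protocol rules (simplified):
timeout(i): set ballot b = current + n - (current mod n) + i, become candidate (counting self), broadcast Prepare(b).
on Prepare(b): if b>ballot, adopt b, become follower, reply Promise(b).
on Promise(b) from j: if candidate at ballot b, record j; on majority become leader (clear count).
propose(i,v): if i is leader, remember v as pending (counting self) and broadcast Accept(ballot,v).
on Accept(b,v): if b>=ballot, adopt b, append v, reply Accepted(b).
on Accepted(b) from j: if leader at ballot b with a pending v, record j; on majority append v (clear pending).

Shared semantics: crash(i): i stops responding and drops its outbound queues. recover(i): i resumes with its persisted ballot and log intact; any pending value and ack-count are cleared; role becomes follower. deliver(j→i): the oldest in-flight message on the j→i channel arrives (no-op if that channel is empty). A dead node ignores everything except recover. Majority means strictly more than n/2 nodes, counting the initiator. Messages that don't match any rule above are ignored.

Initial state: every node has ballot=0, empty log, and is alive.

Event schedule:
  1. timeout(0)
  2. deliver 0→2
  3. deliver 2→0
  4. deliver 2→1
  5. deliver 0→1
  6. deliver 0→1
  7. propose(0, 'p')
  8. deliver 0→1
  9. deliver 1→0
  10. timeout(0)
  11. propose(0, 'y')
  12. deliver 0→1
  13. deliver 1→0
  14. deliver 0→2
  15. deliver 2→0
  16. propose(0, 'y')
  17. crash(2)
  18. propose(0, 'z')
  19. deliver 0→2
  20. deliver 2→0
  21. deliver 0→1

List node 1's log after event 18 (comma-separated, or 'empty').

p

[1] timeout(0) → N0(cand b3 [-])
[2] deliver 0→2 → N2(foll b3 [-])
[3] deliver 2→0 → N0(lead b3 [-])
[4] deliver 2→1 → ∅
[5] deliver 0→1 → N1(foll b3 [-])
[6] deliver 0→1 → ∅
[7] propose(0,'p') → ∅
[8] deliver 0→1 → N1(foll b3 [p])
[9] deliver 1→0 → ∅
[10] timeout(0) → N0(cand b6 [-])
[11] propose(0,'y') → ∅
[12] deliver 0→1 → N1(foll b6 [p])
[13] deliver 1→0 → ∅
[14] deliver 0→2 → N2(foll b3 [p])
[15] deliver 2→0 → ∅
[16] propose(0,'y') → ∅
[17] crash(2) → N2(✗foll b3 [p])
[18] propose(0,'z') → ∅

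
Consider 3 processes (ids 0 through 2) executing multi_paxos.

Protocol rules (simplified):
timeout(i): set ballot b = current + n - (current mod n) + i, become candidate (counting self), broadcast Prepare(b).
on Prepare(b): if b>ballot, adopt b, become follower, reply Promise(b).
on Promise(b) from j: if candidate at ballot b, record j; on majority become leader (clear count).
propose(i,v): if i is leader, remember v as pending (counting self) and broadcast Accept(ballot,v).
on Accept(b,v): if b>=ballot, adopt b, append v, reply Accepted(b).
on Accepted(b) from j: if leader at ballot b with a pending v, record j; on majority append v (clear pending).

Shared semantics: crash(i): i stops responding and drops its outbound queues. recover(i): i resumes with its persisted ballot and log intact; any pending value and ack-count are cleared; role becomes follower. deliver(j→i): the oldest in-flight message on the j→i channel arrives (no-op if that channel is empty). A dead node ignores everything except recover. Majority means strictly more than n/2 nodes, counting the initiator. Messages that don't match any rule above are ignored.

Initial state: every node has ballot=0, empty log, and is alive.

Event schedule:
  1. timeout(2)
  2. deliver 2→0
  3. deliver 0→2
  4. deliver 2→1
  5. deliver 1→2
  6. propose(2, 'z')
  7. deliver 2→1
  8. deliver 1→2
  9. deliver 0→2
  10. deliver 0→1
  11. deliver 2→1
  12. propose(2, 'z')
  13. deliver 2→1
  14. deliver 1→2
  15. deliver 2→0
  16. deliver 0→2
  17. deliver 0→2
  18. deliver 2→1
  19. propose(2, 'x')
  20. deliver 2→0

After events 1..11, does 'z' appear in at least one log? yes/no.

e1 timeout(2): 2[cand,b=5,-]
e2 deliver 2→0: 0[foll,b=5,-]
e3 deliver 0→2: 2[lead,b=5,-]
e4 deliver 2→1: 1[foll,b=5,-]
e5 deliver 1→2: ·
e6 propose(2,'z'): ·
e7 deliver 2→1: 1[foll,b=5,z]
e8 deliver 1→2: 2[lead,b=5,z]
e9 deliver 0→2: ·
e10 deliver 0→1: ·
e11 deliver 2→1: ·

yes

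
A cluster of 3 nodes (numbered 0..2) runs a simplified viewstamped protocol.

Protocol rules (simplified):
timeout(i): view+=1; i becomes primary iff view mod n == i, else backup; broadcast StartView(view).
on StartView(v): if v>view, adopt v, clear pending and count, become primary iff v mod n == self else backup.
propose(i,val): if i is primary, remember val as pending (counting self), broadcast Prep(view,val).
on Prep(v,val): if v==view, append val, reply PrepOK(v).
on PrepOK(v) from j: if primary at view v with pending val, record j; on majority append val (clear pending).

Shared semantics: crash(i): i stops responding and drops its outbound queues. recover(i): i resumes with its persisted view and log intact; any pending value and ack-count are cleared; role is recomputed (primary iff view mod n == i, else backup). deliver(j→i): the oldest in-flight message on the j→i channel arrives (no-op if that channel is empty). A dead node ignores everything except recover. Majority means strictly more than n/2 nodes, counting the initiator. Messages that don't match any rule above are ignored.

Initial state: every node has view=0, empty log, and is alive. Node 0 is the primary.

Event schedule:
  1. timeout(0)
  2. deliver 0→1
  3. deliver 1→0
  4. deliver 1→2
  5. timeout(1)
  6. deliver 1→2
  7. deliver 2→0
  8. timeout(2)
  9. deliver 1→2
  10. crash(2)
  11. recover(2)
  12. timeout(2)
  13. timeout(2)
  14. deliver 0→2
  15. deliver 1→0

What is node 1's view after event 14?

2

step 1 timeout(0): 0={back,v=1,log=-}
step 2 deliver 0→1: 1={prim,v=1,log=-}
step 3 deliver 1→0: —
step 4 deliver 1→2: —
step 5 timeout(1): 1={back,v=2,log=-}
step 6 deliver 1→2: 2={prim,v=2,log=-}
step 7 deliver 2→0: —
step 8 timeout(2): 2={back,v=3,log=-}
step 9 deliver 1→2: —
step 10 crash(2): 2={✗back,v=3,log=-}
step 11 recover(2): 2={back,v=3,log=-}
step 12 timeout(2): 2={back,v=4,log=-}
step 13 timeout(2): 2={prim,v=5,log=-}
step 14 deliver 0→2: —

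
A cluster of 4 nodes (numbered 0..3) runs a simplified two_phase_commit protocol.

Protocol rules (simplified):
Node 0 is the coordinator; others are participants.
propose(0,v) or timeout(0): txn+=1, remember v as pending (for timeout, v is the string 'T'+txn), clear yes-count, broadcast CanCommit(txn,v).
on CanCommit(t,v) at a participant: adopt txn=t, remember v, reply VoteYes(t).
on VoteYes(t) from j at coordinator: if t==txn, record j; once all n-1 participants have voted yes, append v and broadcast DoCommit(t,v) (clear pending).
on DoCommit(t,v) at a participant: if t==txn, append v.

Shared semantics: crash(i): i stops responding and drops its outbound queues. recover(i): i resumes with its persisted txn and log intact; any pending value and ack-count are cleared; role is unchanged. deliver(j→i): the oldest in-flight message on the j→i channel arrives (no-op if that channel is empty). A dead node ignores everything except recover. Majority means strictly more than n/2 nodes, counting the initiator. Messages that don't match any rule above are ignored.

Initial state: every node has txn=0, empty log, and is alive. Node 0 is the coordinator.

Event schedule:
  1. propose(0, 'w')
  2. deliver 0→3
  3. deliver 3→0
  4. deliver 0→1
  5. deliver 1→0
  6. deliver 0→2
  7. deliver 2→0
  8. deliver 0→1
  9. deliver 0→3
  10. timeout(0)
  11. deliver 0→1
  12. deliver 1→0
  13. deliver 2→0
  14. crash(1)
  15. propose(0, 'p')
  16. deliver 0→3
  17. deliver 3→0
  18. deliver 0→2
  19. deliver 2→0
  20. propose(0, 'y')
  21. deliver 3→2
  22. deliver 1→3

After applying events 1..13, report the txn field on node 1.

after 1 — propose(0,'w'): n0:coor/t1/[-]
after 2 — deliver 0→3: n3:part/t1/[-]
after 3 — deliver 3→0: ·
after 4 — deliver 0→1: n1:part/t1/[-]
after 5 — deliver 1→0: ·
after 6 — deliver 0→2: n2:part/t1/[-]
after 7 — deliver 2→0: n0:coor/t1/[w]
after 8 — deliver 0→1: n1:part/t1/[w]
after 9 — deliver 0→3: n3:part/t1/[w]
after 10 — timeout(0): n0:coor/t2/[w]
after 11 — deliver 0→1: n1:part/t2/[w]
after 12 — deliver 1→0: ·
after 13 — deliver 2→0: ·

2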